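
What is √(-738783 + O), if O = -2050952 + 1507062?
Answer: 7*I*√26177 ≈ 1132.6*I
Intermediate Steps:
O = -543890
√(-738783 + O) = √(-738783 - 543890) = √(-1282673) = 7*I*√26177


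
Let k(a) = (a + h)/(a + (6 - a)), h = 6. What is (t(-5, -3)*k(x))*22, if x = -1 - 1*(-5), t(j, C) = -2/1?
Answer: -220/3 ≈ -73.333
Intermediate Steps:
t(j, C) = -2 (t(j, C) = -2*1 = -2)
x = 4 (x = -1 + 5 = 4)
k(a) = 1 + a/6 (k(a) = (a + 6)/(a + (6 - a)) = (6 + a)/6 = (6 + a)*(⅙) = 1 + a/6)
(t(-5, -3)*k(x))*22 = -2*(1 + (⅙)*4)*22 = -2*(1 + ⅔)*22 = -2*5/3*22 = -10/3*22 = -220/3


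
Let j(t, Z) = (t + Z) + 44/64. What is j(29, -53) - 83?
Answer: -1701/16 ≈ -106.31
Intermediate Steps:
j(t, Z) = 11/16 + Z + t (j(t, Z) = (Z + t) + 44*(1/64) = (Z + t) + 11/16 = 11/16 + Z + t)
j(29, -53) - 83 = (11/16 - 53 + 29) - 83 = -373/16 - 83 = -1701/16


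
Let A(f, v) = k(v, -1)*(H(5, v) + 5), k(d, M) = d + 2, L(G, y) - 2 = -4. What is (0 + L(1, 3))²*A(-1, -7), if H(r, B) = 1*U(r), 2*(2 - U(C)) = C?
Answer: -90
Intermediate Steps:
U(C) = 2 - C/2
L(G, y) = -2 (L(G, y) = 2 - 4 = -2)
H(r, B) = 2 - r/2 (H(r, B) = 1*(2 - r/2) = 2 - r/2)
k(d, M) = 2 + d
A(f, v) = 9 + 9*v/2 (A(f, v) = (2 + v)*((2 - ½*5) + 5) = (2 + v)*((2 - 5/2) + 5) = (2 + v)*(-½ + 5) = (2 + v)*(9/2) = 9 + 9*v/2)
(0 + L(1, 3))²*A(-1, -7) = (0 - 2)²*(9 + (9/2)*(-7)) = (-2)²*(9 - 63/2) = 4*(-45/2) = -90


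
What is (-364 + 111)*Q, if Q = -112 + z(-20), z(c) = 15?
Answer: 24541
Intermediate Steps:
Q = -97 (Q = -112 + 15 = -97)
(-364 + 111)*Q = (-364 + 111)*(-97) = -253*(-97) = 24541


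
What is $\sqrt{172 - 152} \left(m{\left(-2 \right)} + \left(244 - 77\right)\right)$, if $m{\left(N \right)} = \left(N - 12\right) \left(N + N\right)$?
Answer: $446 \sqrt{5} \approx 997.29$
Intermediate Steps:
$m{\left(N \right)} = 2 N \left(-12 + N\right)$ ($m{\left(N \right)} = \left(-12 + N\right) 2 N = 2 N \left(-12 + N\right)$)
$\sqrt{172 - 152} \left(m{\left(-2 \right)} + \left(244 - 77\right)\right) = \sqrt{172 - 152} \left(2 \left(-2\right) \left(-12 - 2\right) + \left(244 - 77\right)\right) = \sqrt{20} \left(2 \left(-2\right) \left(-14\right) + 167\right) = 2 \sqrt{5} \left(56 + 167\right) = 2 \sqrt{5} \cdot 223 = 446 \sqrt{5}$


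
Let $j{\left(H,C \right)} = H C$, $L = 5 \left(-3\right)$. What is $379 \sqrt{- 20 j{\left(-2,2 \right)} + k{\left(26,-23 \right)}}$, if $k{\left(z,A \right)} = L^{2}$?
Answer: $379 \sqrt{305} \approx 6619.0$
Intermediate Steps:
$L = -15$
$k{\left(z,A \right)} = 225$ ($k{\left(z,A \right)} = \left(-15\right)^{2} = 225$)
$j{\left(H,C \right)} = C H$
$379 \sqrt{- 20 j{\left(-2,2 \right)} + k{\left(26,-23 \right)}} = 379 \sqrt{- 20 \cdot 2 \left(-2\right) + 225} = 379 \sqrt{\left(-20\right) \left(-4\right) + 225} = 379 \sqrt{80 + 225} = 379 \sqrt{305}$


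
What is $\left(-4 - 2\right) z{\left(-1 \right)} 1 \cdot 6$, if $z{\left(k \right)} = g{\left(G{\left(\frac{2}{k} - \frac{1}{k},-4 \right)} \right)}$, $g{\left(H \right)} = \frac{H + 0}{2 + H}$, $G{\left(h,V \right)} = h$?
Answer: $36$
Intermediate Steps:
$g{\left(H \right)} = \frac{H}{2 + H}$
$z{\left(k \right)} = \frac{1}{k \left(2 + \frac{1}{k}\right)}$ ($z{\left(k \right)} = \frac{\frac{2}{k} - \frac{1}{k}}{2 + \left(\frac{2}{k} - \frac{1}{k}\right)} = \frac{1}{k \left(2 + \frac{1}{k}\right)}$)
$\left(-4 - 2\right) z{\left(-1 \right)} 1 \cdot 6 = \frac{-4 - 2}{1 + 2 \left(-1\right)} 1 \cdot 6 = \frac{-4 - 2}{1 - 2} \cdot 1 \cdot 6 = - \frac{6}{-1} \cdot 1 \cdot 6 = \left(-6\right) \left(-1\right) 1 \cdot 6 = 6 \cdot 1 \cdot 6 = 6 \cdot 6 = 36$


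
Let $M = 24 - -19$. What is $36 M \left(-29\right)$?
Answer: $-44892$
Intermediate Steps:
$M = 43$ ($M = 24 + 19 = 43$)
$36 M \left(-29\right) = 36 \cdot 43 \left(-29\right) = 1548 \left(-29\right) = -44892$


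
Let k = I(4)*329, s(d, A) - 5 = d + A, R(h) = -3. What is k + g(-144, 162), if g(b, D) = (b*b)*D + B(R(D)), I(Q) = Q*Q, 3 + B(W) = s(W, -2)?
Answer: 3364493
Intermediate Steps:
s(d, A) = 5 + A + d (s(d, A) = 5 + (d + A) = 5 + (A + d) = 5 + A + d)
B(W) = W (B(W) = -3 + (5 - 2 + W) = -3 + (3 + W) = W)
I(Q) = Q**2
k = 5264 (k = 4**2*329 = 16*329 = 5264)
g(b, D) = -3 + D*b**2 (g(b, D) = (b*b)*D - 3 = b**2*D - 3 = D*b**2 - 3 = -3 + D*b**2)
k + g(-144, 162) = 5264 + (-3 + 162*(-144)**2) = 5264 + (-3 + 162*20736) = 5264 + (-3 + 3359232) = 5264 + 3359229 = 3364493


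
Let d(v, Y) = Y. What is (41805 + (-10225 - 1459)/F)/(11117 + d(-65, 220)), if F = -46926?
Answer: 980876557/266000031 ≈ 3.6875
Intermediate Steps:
(41805 + (-10225 - 1459)/F)/(11117 + d(-65, 220)) = (41805 + (-10225 - 1459)/(-46926))/(11117 + 220) = (41805 - 11684*(-1/46926))/11337 = (41805 + 5842/23463)*(1/11337) = (980876557/23463)*(1/11337) = 980876557/266000031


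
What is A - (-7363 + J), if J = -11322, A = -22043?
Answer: -3358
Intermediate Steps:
A - (-7363 + J) = -22043 - (-7363 - 11322) = -22043 - 1*(-18685) = -22043 + 18685 = -3358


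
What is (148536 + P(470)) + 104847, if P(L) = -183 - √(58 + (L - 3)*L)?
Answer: 253200 - 2*√54887 ≈ 2.5273e+5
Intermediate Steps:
P(L) = -183 - √(58 + L*(-3 + L)) (P(L) = -183 - √(58 + (-3 + L)*L) = -183 - √(58 + L*(-3 + L)))
(148536 + P(470)) + 104847 = (148536 + (-183 - √(58 + 470² - 3*470))) + 104847 = (148536 + (-183 - √(58 + 220900 - 1410))) + 104847 = (148536 + (-183 - √219548)) + 104847 = (148536 + (-183 - 2*√54887)) + 104847 = (148353 - 2*√54887) + 104847 = 253200 - 2*√54887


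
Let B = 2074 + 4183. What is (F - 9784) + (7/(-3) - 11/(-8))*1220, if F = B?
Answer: -28177/6 ≈ -4696.2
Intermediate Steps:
B = 6257
F = 6257
(F - 9784) + (7/(-3) - 11/(-8))*1220 = (6257 - 9784) + (7/(-3) - 11/(-8))*1220 = -3527 + (7*(-⅓) - 11*(-⅛))*1220 = -3527 + (-7/3 + 11/8)*1220 = -3527 - 23/24*1220 = -3527 - 7015/6 = -28177/6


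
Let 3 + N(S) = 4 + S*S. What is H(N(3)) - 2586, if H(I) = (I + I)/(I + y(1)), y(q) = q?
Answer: -28426/11 ≈ -2584.2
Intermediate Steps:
N(S) = 1 + S² (N(S) = -3 + (4 + S*S) = -3 + (4 + S²) = 1 + S²)
H(I) = 2*I/(1 + I) (H(I) = (I + I)/(I + 1) = (2*I)/(1 + I) = 2*I/(1 + I))
H(N(3)) - 2586 = 2*(1 + 3²)/(1 + (1 + 3²)) - 2586 = 2*(1 + 9)/(1 + (1 + 9)) - 2586 = 2*10/(1 + 10) - 2586 = 2*10/11 - 2586 = 2*10*(1/11) - 2586 = 20/11 - 2586 = -28426/11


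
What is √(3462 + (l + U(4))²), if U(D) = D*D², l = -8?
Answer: √6598 ≈ 81.228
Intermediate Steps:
U(D) = D³
√(3462 + (l + U(4))²) = √(3462 + (-8 + 4³)²) = √(3462 + (-8 + 64)²) = √(3462 + 56²) = √(3462 + 3136) = √6598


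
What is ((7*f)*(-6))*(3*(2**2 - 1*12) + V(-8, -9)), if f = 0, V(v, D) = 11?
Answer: 0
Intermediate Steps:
((7*f)*(-6))*(3*(2**2 - 1*12) + V(-8, -9)) = ((7*0)*(-6))*(3*(2**2 - 1*12) + 11) = (0*(-6))*(3*(4 - 12) + 11) = 0*(3*(-8) + 11) = 0*(-24 + 11) = 0*(-13) = 0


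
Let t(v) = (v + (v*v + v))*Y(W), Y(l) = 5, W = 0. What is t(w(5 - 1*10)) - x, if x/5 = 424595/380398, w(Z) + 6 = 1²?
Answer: 26406875/380398 ≈ 69.419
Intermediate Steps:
w(Z) = -5 (w(Z) = -6 + 1² = -6 + 1 = -5)
t(v) = 5*v² + 10*v (t(v) = (v + (v*v + v))*5 = (v + (v² + v))*5 = (v + (v + v²))*5 = (v² + 2*v)*5 = 5*v² + 10*v)
x = 2122975/380398 (x = 5*(424595/380398) = 2122975/380398 ≈ 5.5809)
t(w(5 - 1*10)) - x = 5*(-5)*(2 - 5) - 1*2122975/380398 = 5*(-5)*(-3) - 2122975/380398 = 75 - 2122975/380398 = 26406875/380398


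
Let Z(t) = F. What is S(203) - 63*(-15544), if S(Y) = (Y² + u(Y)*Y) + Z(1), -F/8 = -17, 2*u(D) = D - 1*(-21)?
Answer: 1043353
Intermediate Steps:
u(D) = 21/2 + D/2 (u(D) = (D - 1*(-21))/2 = (D + 21)/2 = (21 + D)/2 = 21/2 + D/2)
F = 136 (F = -8*(-17) = 136)
Z(t) = 136
S(Y) = 136 + Y² + Y*(21/2 + Y/2) (S(Y) = (Y² + (21/2 + Y/2)*Y) + 136 = (Y² + Y*(21/2 + Y/2)) + 136 = 136 + Y² + Y*(21/2 + Y/2))
S(203) - 63*(-15544) = (136 + (3/2)*203² + (21/2)*203) - 63*(-15544) = (136 + (3/2)*41209 + 4263/2) + 979272 = (136 + 123627/2 + 4263/2) + 979272 = 64081 + 979272 = 1043353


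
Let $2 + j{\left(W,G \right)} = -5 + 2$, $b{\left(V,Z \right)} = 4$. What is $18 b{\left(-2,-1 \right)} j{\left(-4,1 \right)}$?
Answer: $-360$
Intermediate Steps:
$j{\left(W,G \right)} = -5$ ($j{\left(W,G \right)} = -2 + \left(-5 + 2\right) = -2 - 3 = -5$)
$18 b{\left(-2,-1 \right)} j{\left(-4,1 \right)} = 18 \cdot 4 \left(-5\right) = 72 \left(-5\right) = -360$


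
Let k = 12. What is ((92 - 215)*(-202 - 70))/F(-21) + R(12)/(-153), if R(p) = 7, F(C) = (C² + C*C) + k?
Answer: 852085/22797 ≈ 37.377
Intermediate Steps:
F(C) = 12 + 2*C² (F(C) = (C² + C*C) + 12 = (C² + C²) + 12 = 2*C² + 12 = 12 + 2*C²)
((92 - 215)*(-202 - 70))/F(-21) + R(12)/(-153) = ((92 - 215)*(-202 - 70))/(12 + 2*(-21)²) + 7/(-153) = (-123*(-272))/(12 + 2*441) + 7*(-1/153) = 33456/(12 + 882) - 7/153 = 33456/894 - 7/153 = 33456*(1/894) - 7/153 = 5576/149 - 7/153 = 852085/22797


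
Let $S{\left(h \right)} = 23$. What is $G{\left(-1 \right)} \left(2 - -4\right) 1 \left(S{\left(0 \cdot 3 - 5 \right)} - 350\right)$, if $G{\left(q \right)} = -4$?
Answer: $7848$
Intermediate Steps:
$G{\left(-1 \right)} \left(2 - -4\right) 1 \left(S{\left(0 \cdot 3 - 5 \right)} - 350\right) = - 4 \left(2 - -4\right) 1 \left(23 - 350\right) = - 4 \left(2 + 4\right) 1 \left(-327\right) = \left(-4\right) 6 \cdot 1 \left(-327\right) = \left(-24\right) 1 \left(-327\right) = \left(-24\right) \left(-327\right) = 7848$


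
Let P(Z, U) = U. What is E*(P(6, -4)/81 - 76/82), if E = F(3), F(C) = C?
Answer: -3242/1107 ≈ -2.9286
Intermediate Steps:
E = 3
E*(P(6, -4)/81 - 76/82) = 3*(-4/81 - 76/82) = 3*(-4*1/81 - 76*1/82) = 3*(-4/81 - 38/41) = 3*(-3242/3321) = -3242/1107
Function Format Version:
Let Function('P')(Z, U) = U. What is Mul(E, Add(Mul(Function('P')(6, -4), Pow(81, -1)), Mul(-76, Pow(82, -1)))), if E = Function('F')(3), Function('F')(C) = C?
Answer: Rational(-3242, 1107) ≈ -2.9286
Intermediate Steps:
E = 3
Mul(E, Add(Mul(Function('P')(6, -4), Pow(81, -1)), Mul(-76, Pow(82, -1)))) = Mul(3, Add(Mul(-4, Pow(81, -1)), Mul(-76, Pow(82, -1)))) = Mul(3, Add(Mul(-4, Rational(1, 81)), Mul(-76, Rational(1, 82)))) = Mul(3, Add(Rational(-4, 81), Rational(-38, 41))) = Mul(3, Rational(-3242, 3321)) = Rational(-3242, 1107)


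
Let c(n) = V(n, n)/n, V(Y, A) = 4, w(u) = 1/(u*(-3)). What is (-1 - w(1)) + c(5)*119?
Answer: 1418/15 ≈ 94.533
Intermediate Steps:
w(u) = -1/(3*u) (w(u) = 1/(-3*u) = -1/(3*u))
c(n) = 4/n
(-1 - w(1)) + c(5)*119 = (-1 - (-1)/(3*1)) + (4/5)*119 = (-1 - (-1)/3) + (4*(⅕))*119 = (-1 - 1*(-⅓)) + (⅘)*119 = (-1 + ⅓) + 476/5 = -⅔ + 476/5 = 1418/15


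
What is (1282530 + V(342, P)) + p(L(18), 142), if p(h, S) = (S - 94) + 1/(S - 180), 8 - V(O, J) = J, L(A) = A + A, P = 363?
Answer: 48724473/38 ≈ 1.2822e+6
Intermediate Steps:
L(A) = 2*A
V(O, J) = 8 - J
p(h, S) = -94 + S + 1/(-180 + S) (p(h, S) = (-94 + S) + 1/(-180 + S) = -94 + S + 1/(-180 + S))
(1282530 + V(342, P)) + p(L(18), 142) = (1282530 + (8 - 1*363)) + (16921 + 142² - 274*142)/(-180 + 142) = (1282530 + (8 - 363)) + (16921 + 20164 - 38908)/(-38) = (1282530 - 355) - 1/38*(-1823) = 1282175 + 1823/38 = 48724473/38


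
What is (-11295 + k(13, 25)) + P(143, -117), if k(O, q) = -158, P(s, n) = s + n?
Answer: -11427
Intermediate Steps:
P(s, n) = n + s
(-11295 + k(13, 25)) + P(143, -117) = (-11295 - 158) + (-117 + 143) = -11453 + 26 = -11427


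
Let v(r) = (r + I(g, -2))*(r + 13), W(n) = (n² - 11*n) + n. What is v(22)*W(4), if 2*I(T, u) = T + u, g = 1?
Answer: -18060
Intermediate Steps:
W(n) = n² - 10*n
I(T, u) = T/2 + u/2 (I(T, u) = (T + u)/2 = T/2 + u/2)
v(r) = (13 + r)*(-½ + r) (v(r) = (r + ((½)*1 + (½)*(-2)))*(r + 13) = (r + (½ - 1))*(13 + r) = (r - ½)*(13 + r) = (-½ + r)*(13 + r) = (13 + r)*(-½ + r))
v(22)*W(4) = (-13/2 + 22² + (25/2)*22)*(4*(-10 + 4)) = (-13/2 + 484 + 275)*(4*(-6)) = (1505/2)*(-24) = -18060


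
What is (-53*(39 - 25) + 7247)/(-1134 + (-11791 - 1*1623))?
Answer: -6505/14548 ≈ -0.44714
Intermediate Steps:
(-53*(39 - 25) + 7247)/(-1134 + (-11791 - 1*1623)) = (-53*14 + 7247)/(-1134 + (-11791 - 1623)) = (-742 + 7247)/(-1134 - 13414) = 6505/(-14548) = 6505*(-1/14548) = -6505/14548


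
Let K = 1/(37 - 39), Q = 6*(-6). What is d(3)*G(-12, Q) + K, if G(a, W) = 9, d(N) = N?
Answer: 53/2 ≈ 26.500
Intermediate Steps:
Q = -36
K = -½ (K = 1/(-2) = -½ ≈ -0.50000)
d(3)*G(-12, Q) + K = 3*9 - ½ = 27 - ½ = 53/2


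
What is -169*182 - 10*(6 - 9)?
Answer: -30728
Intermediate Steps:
-169*182 - 10*(6 - 9) = -30758 - 10*(-3) = -30758 + 30 = -30728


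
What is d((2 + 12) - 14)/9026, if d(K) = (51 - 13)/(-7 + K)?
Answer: -19/31591 ≈ -0.00060144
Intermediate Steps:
d(K) = 38/(-7 + K)
d((2 + 12) - 14)/9026 = (38/(-7 + ((2 + 12) - 14)))/9026 = (38/(-7 + (14 - 14)))*(1/9026) = (38/(-7 + 0))*(1/9026) = (38/(-7))*(1/9026) = (38*(-⅐))*(1/9026) = -38/7*1/9026 = -19/31591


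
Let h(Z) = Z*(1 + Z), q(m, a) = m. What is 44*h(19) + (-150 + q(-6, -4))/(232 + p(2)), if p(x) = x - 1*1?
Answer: 3895604/233 ≈ 16719.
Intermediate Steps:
p(x) = -1 + x (p(x) = x - 1 = -1 + x)
44*h(19) + (-150 + q(-6, -4))/(232 + p(2)) = 44*(19*(1 + 19)) + (-150 - 6)/(232 + (-1 + 2)) = 44*(19*20) - 156/(232 + 1) = 44*380 - 156/233 = 16720 - 156*1/233 = 16720 - 156/233 = 3895604/233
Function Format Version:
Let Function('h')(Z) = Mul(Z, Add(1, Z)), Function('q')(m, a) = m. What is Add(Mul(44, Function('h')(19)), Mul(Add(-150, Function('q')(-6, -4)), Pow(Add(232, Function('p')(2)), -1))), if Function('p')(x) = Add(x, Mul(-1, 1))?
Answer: Rational(3895604, 233) ≈ 16719.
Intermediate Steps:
Function('p')(x) = Add(-1, x) (Function('p')(x) = Add(x, -1) = Add(-1, x))
Add(Mul(44, Function('h')(19)), Mul(Add(-150, Function('q')(-6, -4)), Pow(Add(232, Function('p')(2)), -1))) = Add(Mul(44, Mul(19, Add(1, 19))), Mul(Add(-150, -6), Pow(Add(232, Add(-1, 2)), -1))) = Add(Mul(44, Mul(19, 20)), Mul(-156, Pow(Add(232, 1), -1))) = Add(Mul(44, 380), Mul(-156, Pow(233, -1))) = Add(16720, Mul(-156, Rational(1, 233))) = Add(16720, Rational(-156, 233)) = Rational(3895604, 233)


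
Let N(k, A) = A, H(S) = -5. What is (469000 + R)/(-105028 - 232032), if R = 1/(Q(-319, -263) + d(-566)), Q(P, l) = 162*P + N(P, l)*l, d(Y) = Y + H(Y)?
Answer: -7935480001/5703055200 ≈ -1.3914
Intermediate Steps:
d(Y) = -5 + Y (d(Y) = Y - 5 = -5 + Y)
Q(P, l) = l² + 162*P (Q(P, l) = 162*P + l*l = 162*P + l² = l² + 162*P)
R = 1/16920 (R = 1/(((-263)² + 162*(-319)) + (-5 - 566)) = 1/((69169 - 51678) - 571) = 1/(17491 - 571) = 1/16920 ≈ 5.9102e-5)
(469000 + R)/(-105028 - 232032) = (469000 + 1/16920)/(-105028 - 232032) = (7935480001/16920)/(-337060) = (7935480001/16920)*(-1/337060) = -7935480001/5703055200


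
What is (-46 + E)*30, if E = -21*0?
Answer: -1380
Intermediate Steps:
E = 0
(-46 + E)*30 = (-46 + 0)*30 = -46*30 = -1380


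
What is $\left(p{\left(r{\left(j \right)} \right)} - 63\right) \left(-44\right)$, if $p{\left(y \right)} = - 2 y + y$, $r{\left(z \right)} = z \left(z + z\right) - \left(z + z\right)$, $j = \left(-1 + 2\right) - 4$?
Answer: $3828$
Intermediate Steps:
$j = -3$ ($j = 1 - 4 = -3$)
$r{\left(z \right)} = - 2 z + 2 z^{2}$ ($r{\left(z \right)} = z 2 z - 2 z = 2 z^{2} - 2 z = - 2 z + 2 z^{2}$)
$p{\left(y \right)} = - y$
$\left(p{\left(r{\left(j \right)} \right)} - 63\right) \left(-44\right) = \left(- 2 \left(-3\right) \left(-1 - 3\right) - 63\right) \left(-44\right) = \left(- 2 \left(-3\right) \left(-4\right) - 63\right) \left(-44\right) = \left(\left(-1\right) 24 - 63\right) \left(-44\right) = \left(-24 - 63\right) \left(-44\right) = \left(-87\right) \left(-44\right) = 3828$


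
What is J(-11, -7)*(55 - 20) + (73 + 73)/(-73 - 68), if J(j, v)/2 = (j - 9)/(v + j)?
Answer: 32462/423 ≈ 76.742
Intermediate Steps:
J(j, v) = 2*(-9 + j)/(j + v) (J(j, v) = 2*((j - 9)/(v + j)) = 2*((-9 + j)/(j + v)) = 2*(-9 + j)/(j + v))
J(-11, -7)*(55 - 20) + (73 + 73)/(-73 - 68) = (2*(-9 - 11)/(-11 - 7))*(55 - 20) + (73 + 73)/(-73 - 68) = (2*(-20)/(-18))*35 + 146/(-141) = (2*(-1/18)*(-20))*35 + 146*(-1/141) = (20/9)*35 - 146/141 = 700/9 - 146/141 = 32462/423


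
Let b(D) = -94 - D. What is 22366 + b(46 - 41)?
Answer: 22267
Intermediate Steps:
22366 + b(46 - 41) = 22366 + (-94 - (46 - 41)) = 22366 + (-94 - 1*5) = 22366 + (-94 - 5) = 22366 - 99 = 22267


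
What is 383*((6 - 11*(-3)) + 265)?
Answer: 116432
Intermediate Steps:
383*((6 - 11*(-3)) + 265) = 383*((6 + 33) + 265) = 383*(39 + 265) = 383*304 = 116432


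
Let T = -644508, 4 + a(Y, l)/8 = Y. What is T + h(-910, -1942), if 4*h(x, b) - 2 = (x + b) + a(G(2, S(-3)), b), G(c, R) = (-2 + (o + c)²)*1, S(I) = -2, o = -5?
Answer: -1290429/2 ≈ -6.4521e+5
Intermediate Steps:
G(c, R) = -2 + (-5 + c)² (G(c, R) = (-2 + (-5 + c)²)*1 = -2 + (-5 + c)²)
a(Y, l) = -32 + 8*Y
h(x, b) = 13/2 + b/4 + x/4 (h(x, b) = ½ + ((x + b) + (-32 + 8*(-2 + (-5 + 2)²)))/4 = ½ + ((b + x) + (-32 + 8*(-2 + (-3)²)))/4 = ½ + ((b + x) + (-32 + 8*(-2 + 9)))/4 = ½ + ((b + x) + (-32 + 8*7))/4 = ½ + ((b + x) + (-32 + 56))/4 = ½ + ((b + x) + 24)/4 = ½ + (24 + b + x)/4 = ½ + (6 + b/4 + x/4) = 13/2 + b/4 + x/4)
T + h(-910, -1942) = -644508 + (13/2 + (¼)*(-1942) + (¼)*(-910)) = -644508 + (13/2 - 971/2 - 455/2) = -644508 - 1413/2 = -1290429/2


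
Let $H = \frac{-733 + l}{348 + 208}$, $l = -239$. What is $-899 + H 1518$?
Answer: $- \frac{493835}{139} \approx -3552.8$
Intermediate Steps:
$H = - \frac{243}{139}$ ($H = \frac{-733 - 239}{348 + 208} = - \frac{972}{556} = \left(-972\right) \frac{1}{556} = - \frac{243}{139} \approx -1.7482$)
$-899 + H 1518 = -899 - \frac{368874}{139} = - \frac{493835}{139}$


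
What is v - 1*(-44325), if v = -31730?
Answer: 12595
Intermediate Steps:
v - 1*(-44325) = -31730 - 1*(-44325) = -31730 + 44325 = 12595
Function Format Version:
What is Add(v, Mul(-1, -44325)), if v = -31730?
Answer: 12595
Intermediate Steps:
Add(v, Mul(-1, -44325)) = Add(-31730, Mul(-1, -44325)) = Add(-31730, 44325) = 12595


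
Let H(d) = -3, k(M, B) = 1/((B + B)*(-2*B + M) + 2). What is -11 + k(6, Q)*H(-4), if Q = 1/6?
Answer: -412/35 ≈ -11.771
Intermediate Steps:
Q = ⅙ ≈ 0.16667
k(M, B) = 1/(2 + 2*B*(M - 2*B)) (k(M, B) = 1/((2*B)*(M - 2*B) + 2) = 1/(2*B*(M - 2*B) + 2) = 1/(2 + 2*B*(M - 2*B)))
-11 + k(6, Q)*H(-4) = -11 + (1/(2*(1 - 2*(⅙)² + (⅙)*6)))*(-3) = -11 + (1/(2*(1 - 2*1/36 + 1)))*(-3) = -11 + (1/(2*(1 - 1/18 + 1)))*(-3) = -11 + (1/(2*(35/18)))*(-3) = -11 + ((½)*(18/35))*(-3) = -11 + (9/35)*(-3) = -11 - 27/35 = -412/35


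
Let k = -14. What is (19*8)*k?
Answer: -2128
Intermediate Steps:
(19*8)*k = (19*8)*(-14) = 152*(-14) = -2128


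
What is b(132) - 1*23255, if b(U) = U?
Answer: -23123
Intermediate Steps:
b(132) - 1*23255 = 132 - 1*23255 = 132 - 23255 = -23123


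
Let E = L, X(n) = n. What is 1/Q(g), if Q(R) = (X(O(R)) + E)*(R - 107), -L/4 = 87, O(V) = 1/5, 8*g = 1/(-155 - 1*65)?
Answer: 8800/327490219 ≈ 2.6871e-5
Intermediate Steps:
g = -1/1760 (g = 1/(8*(-155 - 1*65)) = 1/(8*(-155 - 65)) = (⅛)/(-220) = (⅛)*(-1/220) = -1/1760 ≈ -0.00056818)
O(V) = ⅕ (O(V) = 1*(⅕) = ⅕)
L = -348 (L = -4*87 = -348)
E = -348
Q(R) = 186073/5 - 1739*R/5 (Q(R) = (⅕ - 348)*(R - 107) = -1739*(-107 + R)/5 = 186073/5 - 1739*R/5)
1/Q(g) = 1/(186073/5 - 1739/5*(-1/1760)) = 1/(186073/5 + 1739/8800) = 1/(327490219/8800) = 8800/327490219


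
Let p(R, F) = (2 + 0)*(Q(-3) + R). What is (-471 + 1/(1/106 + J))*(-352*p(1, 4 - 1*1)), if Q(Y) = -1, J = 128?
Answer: 0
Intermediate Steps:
p(R, F) = -2 + 2*R (p(R, F) = (2 + 0)*(-1 + R) = 2*(-1 + R) = -2 + 2*R)
(-471 + 1/(1/106 + J))*(-352*p(1, 4 - 1*1)) = (-471 + 1/(1/106 + 128))*(-352*(-2 + 2*1)) = (-471 + 1/(1/106 + 128))*(-352*(-2 + 2)) = (-471 + 1/(13569/106))*(-352*0) = (-471 + 106/13569)*0 = -6390893/13569*0 = 0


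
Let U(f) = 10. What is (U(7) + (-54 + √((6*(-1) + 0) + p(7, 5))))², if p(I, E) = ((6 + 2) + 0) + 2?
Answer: 1764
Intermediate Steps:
p(I, E) = 10 (p(I, E) = (8 + 0) + 2 = 8 + 2 = 10)
(U(7) + (-54 + √((6*(-1) + 0) + p(7, 5))))² = (10 + (-54 + √((6*(-1) + 0) + 10)))² = (10 + (-54 + √((-6 + 0) + 10)))² = (10 + (-54 + √(-6 + 10)))² = (10 + (-54 + √4))² = (10 + (-54 + 2))² = (10 - 52)² = (-42)² = 1764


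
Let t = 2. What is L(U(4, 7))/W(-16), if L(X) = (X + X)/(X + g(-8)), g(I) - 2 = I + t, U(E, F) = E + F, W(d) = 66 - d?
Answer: 11/287 ≈ 0.038328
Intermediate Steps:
g(I) = 4 + I (g(I) = 2 + (I + 2) = 2 + (2 + I) = 4 + I)
L(X) = 2*X/(-4 + X) (L(X) = (X + X)/(X + (4 - 8)) = (2*X)/(X - 4) = (2*X)/(-4 + X) = 2*X/(-4 + X))
L(U(4, 7))/W(-16) = (2*(4 + 7)/(-4 + (4 + 7)))/(66 - 1*(-16)) = (2*11/(-4 + 11))/(66 + 16) = (2*11/7)/82 = (2*11*(1/7))*(1/82) = (22/7)*(1/82) = 11/287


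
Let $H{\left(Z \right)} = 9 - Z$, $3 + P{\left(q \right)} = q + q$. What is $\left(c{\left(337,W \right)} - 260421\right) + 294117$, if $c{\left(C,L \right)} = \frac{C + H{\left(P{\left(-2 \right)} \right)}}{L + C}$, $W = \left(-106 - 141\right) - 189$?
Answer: $\frac{3335551}{99} \approx 33692.0$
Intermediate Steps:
$P{\left(q \right)} = -3 + 2 q$ ($P{\left(q \right)} = -3 + \left(q + q\right) = -3 + 2 q$)
$W = -436$ ($W = -247 - 189 = -436$)
$c{\left(C,L \right)} = \frac{16 + C}{C + L}$ ($c{\left(C,L \right)} = \frac{C + \left(9 - \left(-3 + 2 \left(-2\right)\right)\right)}{L + C} = \frac{C + \left(9 - \left(-3 - 4\right)\right)}{C + L} = \frac{C + \left(9 - -7\right)}{C + L} = \frac{C + \left(9 + 7\right)}{C + L} = \frac{C + 16}{C + L} = \frac{16 + C}{C + L}$)
$\left(c{\left(337,W \right)} - 260421\right) + 294117 = \left(\frac{16 + 337}{337 - 436} - 260421\right) + 294117 = \left(\frac{1}{-99} \cdot 353 - 260421\right) + 294117 = \left(\left(- \frac{1}{99}\right) 353 - 260421\right) + 294117 = \left(- \frac{353}{99} - 260421\right) + 294117 = - \frac{25782032}{99} + 294117 = \frac{3335551}{99}$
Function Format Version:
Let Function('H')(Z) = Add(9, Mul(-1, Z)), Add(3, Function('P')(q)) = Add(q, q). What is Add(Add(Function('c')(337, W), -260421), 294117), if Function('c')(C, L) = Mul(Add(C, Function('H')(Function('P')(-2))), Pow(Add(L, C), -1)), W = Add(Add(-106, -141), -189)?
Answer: Rational(3335551, 99) ≈ 33692.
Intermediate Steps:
Function('P')(q) = Add(-3, Mul(2, q)) (Function('P')(q) = Add(-3, Add(q, q)) = Add(-3, Mul(2, q)))
W = -436 (W = Add(-247, -189) = -436)
Function('c')(C, L) = Mul(Pow(Add(C, L), -1), Add(16, C)) (Function('c')(C, L) = Mul(Add(C, Add(9, Mul(-1, Add(-3, Mul(2, -2))))), Pow(Add(L, C), -1)) = Mul(Add(C, Add(9, Mul(-1, Add(-3, -4)))), Pow(Add(C, L), -1)) = Mul(Add(C, Add(9, Mul(-1, -7))), Pow(Add(C, L), -1)) = Mul(Add(C, Add(9, 7)), Pow(Add(C, L), -1)) = Mul(Add(C, 16), Pow(Add(C, L), -1)) = Mul(Add(16, C), Pow(Add(C, L), -1)) = Mul(Pow(Add(C, L), -1), Add(16, C)))
Add(Add(Function('c')(337, W), -260421), 294117) = Add(Add(Mul(Pow(Add(337, -436), -1), Add(16, 337)), -260421), 294117) = Add(Add(Mul(Pow(-99, -1), 353), -260421), 294117) = Add(Add(Mul(Rational(-1, 99), 353), -260421), 294117) = Add(Add(Rational(-353, 99), -260421), 294117) = Add(Rational(-25782032, 99), 294117) = Rational(3335551, 99)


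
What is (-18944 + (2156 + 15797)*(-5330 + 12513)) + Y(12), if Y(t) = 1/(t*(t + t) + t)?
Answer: 38681236501/300 ≈ 1.2894e+8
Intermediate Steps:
Y(t) = 1/(t + 2*t**2) (Y(t) = 1/(t*(2*t) + t) = 1/(2*t**2 + t) = 1/(t + 2*t**2))
(-18944 + (2156 + 15797)*(-5330 + 12513)) + Y(12) = (-18944 + (2156 + 15797)*(-5330 + 12513)) + 1/(12*(1 + 2*12)) = (-18944 + 17953*7183) + 1/(12*(1 + 24)) = (-18944 + 128956399) + (1/12)/25 = 128937455 + (1/12)*(1/25) = 128937455 + 1/300 = 38681236501/300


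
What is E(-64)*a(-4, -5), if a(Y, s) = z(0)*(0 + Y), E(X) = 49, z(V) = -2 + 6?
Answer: -784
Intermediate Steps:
z(V) = 4
a(Y, s) = 4*Y (a(Y, s) = 4*(0 + Y) = 4*Y)
E(-64)*a(-4, -5) = 49*(4*(-4)) = 49*(-16) = -784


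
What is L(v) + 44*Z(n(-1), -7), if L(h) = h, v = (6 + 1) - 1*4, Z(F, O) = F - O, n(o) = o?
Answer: 267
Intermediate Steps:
v = 3 (v = 7 - 4 = 3)
L(v) + 44*Z(n(-1), -7) = 3 + 44*(-1 - 1*(-7)) = 3 + 44*(-1 + 7) = 3 + 44*6 = 3 + 264 = 267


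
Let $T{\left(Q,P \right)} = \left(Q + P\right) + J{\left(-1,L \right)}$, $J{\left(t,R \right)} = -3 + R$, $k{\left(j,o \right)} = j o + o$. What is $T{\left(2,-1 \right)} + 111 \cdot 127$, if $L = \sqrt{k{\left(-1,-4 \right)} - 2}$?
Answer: $14095 + i \sqrt{2} \approx 14095.0 + 1.4142 i$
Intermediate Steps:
$k{\left(j,o \right)} = o + j o$
$L = i \sqrt{2}$ ($L = \sqrt{- 4 \left(1 - 1\right) - 2} = \sqrt{\left(-4\right) 0 - 2} = \sqrt{0 - 2} = \sqrt{-2} = i \sqrt{2} \approx 1.4142 i$)
$T{\left(Q,P \right)} = -3 + P + Q + i \sqrt{2}$ ($T{\left(Q,P \right)} = \left(Q + P\right) - \left(3 - i \sqrt{2}\right) = \left(P + Q\right) - \left(3 - i \sqrt{2}\right) = -3 + P + Q + i \sqrt{2}$)
$T{\left(2,-1 \right)} + 111 \cdot 127 = \left(-3 - 1 + 2 + i \sqrt{2}\right) + 111 \cdot 127 = \left(-2 + i \sqrt{2}\right) + 14097 = 14095 + i \sqrt{2}$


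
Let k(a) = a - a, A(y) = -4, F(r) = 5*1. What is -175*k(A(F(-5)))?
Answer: 0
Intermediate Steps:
F(r) = 5
k(a) = 0
-175*k(A(F(-5))) = -175*0 = 0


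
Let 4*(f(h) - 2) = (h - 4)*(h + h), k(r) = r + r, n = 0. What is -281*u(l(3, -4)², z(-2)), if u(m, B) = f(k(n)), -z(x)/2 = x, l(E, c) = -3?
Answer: -562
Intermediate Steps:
k(r) = 2*r
f(h) = 2 + h*(-4 + h)/2 (f(h) = 2 + ((h - 4)*(h + h))/4 = 2 + ((-4 + h)*(2*h))/4 = 2 + (2*h*(-4 + h))/4 = 2 + h*(-4 + h)/2)
z(x) = -2*x
u(m, B) = 2 (u(m, B) = 2 + (2*0)²/2 - 4*0 = 2 + (½)*0² - 2*0 = 2 + (½)*0 + 0 = 2 + 0 + 0 = 2)
-281*u(l(3, -4)², z(-2)) = -281*2 = -562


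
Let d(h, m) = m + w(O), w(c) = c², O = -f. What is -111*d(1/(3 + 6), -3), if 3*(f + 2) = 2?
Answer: 407/3 ≈ 135.67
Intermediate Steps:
f = -4/3 (f = -2 + (⅓)*2 = -2 + ⅔ = -4/3 ≈ -1.3333)
O = 4/3 (O = -1*(-4/3) = 4/3 ≈ 1.3333)
d(h, m) = 16/9 + m (d(h, m) = m + (4/3)² = m + 16/9 = 16/9 + m)
-111*d(1/(3 + 6), -3) = -111*(16/9 - 3) = -111*(-11/9) = 407/3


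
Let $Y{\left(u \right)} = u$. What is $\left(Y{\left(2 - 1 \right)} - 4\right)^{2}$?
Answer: $9$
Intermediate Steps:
$\left(Y{\left(2 - 1 \right)} - 4\right)^{2} = \left(\left(2 - 1\right) - 4\right)^{2} = \left(\left(2 - 1\right) + \left(-4 + 0\right)\right)^{2} = \left(1 - 4\right)^{2} = \left(-3\right)^{2} = 9$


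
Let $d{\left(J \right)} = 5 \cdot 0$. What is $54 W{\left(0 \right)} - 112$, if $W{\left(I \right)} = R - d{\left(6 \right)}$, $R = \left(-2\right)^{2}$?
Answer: $104$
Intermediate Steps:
$d{\left(J \right)} = 0$
$R = 4$
$W{\left(I \right)} = 4$ ($W{\left(I \right)} = 4 - 0 = 4 + 0 = 4$)
$54 W{\left(0 \right)} - 112 = 54 \cdot 4 - 112 = 216 - 112 = 104$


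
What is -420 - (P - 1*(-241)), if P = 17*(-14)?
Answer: -423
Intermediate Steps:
P = -238
-420 - (P - 1*(-241)) = -420 - (-238 - 1*(-241)) = -420 - (-238 + 241) = -420 - 1*3 = -420 - 3 = -423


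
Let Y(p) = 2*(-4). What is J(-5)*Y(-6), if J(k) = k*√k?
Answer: 40*I*√5 ≈ 89.443*I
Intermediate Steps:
J(k) = k^(3/2)
Y(p) = -8
J(-5)*Y(-6) = (-5)^(3/2)*(-8) = -5*I*√5*(-8) = 40*I*√5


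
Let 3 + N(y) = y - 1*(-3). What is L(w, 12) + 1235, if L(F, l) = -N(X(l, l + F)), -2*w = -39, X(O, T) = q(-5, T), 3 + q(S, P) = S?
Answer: 1243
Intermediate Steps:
q(S, P) = -3 + S
X(O, T) = -8 (X(O, T) = -3 - 5 = -8)
N(y) = y (N(y) = -3 + (y - 1*(-3)) = -3 + (y + 3) = -3 + (3 + y) = y)
w = 39/2 (w = -½*(-39) = 39/2 ≈ 19.500)
L(F, l) = 8 (L(F, l) = -1*(-8) = 8)
L(w, 12) + 1235 = 8 + 1235 = 1243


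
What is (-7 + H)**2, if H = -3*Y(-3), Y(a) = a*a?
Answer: 1156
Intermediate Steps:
Y(a) = a**2
H = -27 (H = -3*(-3)**2 = -3*9 = -27)
(-7 + H)**2 = (-7 - 27)**2 = (-34)**2 = 1156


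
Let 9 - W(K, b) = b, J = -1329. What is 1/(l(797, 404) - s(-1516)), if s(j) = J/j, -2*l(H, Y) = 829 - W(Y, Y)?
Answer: -1516/929121 ≈ -0.0016316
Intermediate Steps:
W(K, b) = 9 - b
l(H, Y) = -410 - Y/2 (l(H, Y) = -(829 - (9 - Y))/2 = -(829 + (-9 + Y))/2 = -(820 + Y)/2 = -410 - Y/2)
s(j) = -1329/j
1/(l(797, 404) - s(-1516)) = 1/((-410 - ½*404) - (-1329)/(-1516)) = 1/((-410 - 202) - (-1329)*(-1)/1516) = 1/(-612 - 1*1329/1516) = 1/(-612 - 1329/1516) = 1/(-929121/1516) = -1516/929121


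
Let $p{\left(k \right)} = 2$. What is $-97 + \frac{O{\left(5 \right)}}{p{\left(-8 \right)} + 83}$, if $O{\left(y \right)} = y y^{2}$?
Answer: $- \frac{1624}{17} \approx -95.529$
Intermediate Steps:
$O{\left(y \right)} = y^{3}$
$-97 + \frac{O{\left(5 \right)}}{p{\left(-8 \right)} + 83} = -97 + \frac{5^{3}}{2 + 83} = -97 + \frac{1}{85} \cdot 125 = -97 + \frac{25}{17} = - \frac{1624}{17}$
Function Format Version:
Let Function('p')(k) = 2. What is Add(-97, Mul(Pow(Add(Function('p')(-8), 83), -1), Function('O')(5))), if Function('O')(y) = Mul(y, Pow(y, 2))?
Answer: Rational(-1624, 17) ≈ -95.529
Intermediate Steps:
Function('O')(y) = Pow(y, 3)
Add(-97, Mul(Pow(Add(Function('p')(-8), 83), -1), Function('O')(5))) = Add(-97, Mul(Pow(Add(2, 83), -1), Pow(5, 3))) = Add(-97, Mul(Pow(85, -1), 125)) = Add(-97, Mul(Rational(1, 85), 125)) = Add(-97, Rational(25, 17)) = Rational(-1624, 17)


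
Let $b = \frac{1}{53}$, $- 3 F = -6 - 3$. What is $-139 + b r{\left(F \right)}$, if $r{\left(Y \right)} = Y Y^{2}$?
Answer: $- \frac{7340}{53} \approx -138.49$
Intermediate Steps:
$F = 3$ ($F = - \frac{-6 - 3}{3} = \left(- \frac{1}{3}\right) \left(-9\right) = 3$)
$b = \frac{1}{53} \approx 0.018868$
$r{\left(Y \right)} = Y^{3}$
$-139 + b r{\left(F \right)} = -139 + \frac{3^{3}}{53} = -139 + \frac{1}{53} \cdot 27 = -139 + \frac{27}{53} = - \frac{7340}{53}$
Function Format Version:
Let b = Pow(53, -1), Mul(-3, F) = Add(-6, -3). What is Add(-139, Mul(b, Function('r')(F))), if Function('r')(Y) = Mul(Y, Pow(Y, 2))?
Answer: Rational(-7340, 53) ≈ -138.49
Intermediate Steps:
F = 3 (F = Mul(Rational(-1, 3), Add(-6, -3)) = Mul(Rational(-1, 3), -9) = 3)
b = Rational(1, 53) ≈ 0.018868
Function('r')(Y) = Pow(Y, 3)
Add(-139, Mul(b, Function('r')(F))) = Add(-139, Mul(Rational(1, 53), Pow(3, 3))) = Add(-139, Mul(Rational(1, 53), 27)) = Add(-139, Rational(27, 53)) = Rational(-7340, 53)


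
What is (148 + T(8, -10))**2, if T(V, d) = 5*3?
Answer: 26569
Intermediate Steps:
T(V, d) = 15
(148 + T(8, -10))**2 = (148 + 15)**2 = 163**2 = 26569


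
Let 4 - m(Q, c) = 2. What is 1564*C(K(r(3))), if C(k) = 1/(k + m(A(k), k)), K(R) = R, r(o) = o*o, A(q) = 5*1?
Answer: 1564/11 ≈ 142.18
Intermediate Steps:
A(q) = 5
r(o) = o²
m(Q, c) = 2 (m(Q, c) = 4 - 1*2 = 4 - 2 = 2)
C(k) = 1/(2 + k) (C(k) = 1/(k + 2) = 1/(2 + k))
1564*C(K(r(3))) = 1564/(2 + 3²) = 1564/(2 + 9) = 1564/11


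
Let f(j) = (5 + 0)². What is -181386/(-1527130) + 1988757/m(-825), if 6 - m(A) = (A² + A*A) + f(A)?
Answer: -1395087669288/1039417363985 ≈ -1.3422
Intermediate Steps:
f(j) = 25 (f(j) = 5² = 25)
m(A) = -19 - 2*A² (m(A) = 6 - ((A² + A*A) + 25) = 6 - ((A² + A²) + 25) = 6 - (2*A² + 25) = 6 - (25 + 2*A²) = 6 + (-25 - 2*A²) = -19 - 2*A²)
-181386/(-1527130) + 1988757/m(-825) = -181386/(-1527130) + 1988757/(-19 - 2*(-825)²) = -181386*(-1/1527130) + 1988757/(-19 - 2*680625) = 90693/763565 + 1988757/(-19 - 1361250) = 90693/763565 + 1988757/(-1361269) = 90693/763565 + 1988757*(-1/1361269) = 90693/763565 - 1988757/1361269 = -1395087669288/1039417363985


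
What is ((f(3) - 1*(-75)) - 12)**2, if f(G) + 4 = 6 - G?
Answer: 3844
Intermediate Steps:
f(G) = 2 - G (f(G) = -4 + (6 - G) = 2 - G)
((f(3) - 1*(-75)) - 12)**2 = (((2 - 1*3) - 1*(-75)) - 12)**2 = (((2 - 3) + 75) - 12)**2 = ((-1 + 75) - 12)**2 = (74 - 12)**2 = 62**2 = 3844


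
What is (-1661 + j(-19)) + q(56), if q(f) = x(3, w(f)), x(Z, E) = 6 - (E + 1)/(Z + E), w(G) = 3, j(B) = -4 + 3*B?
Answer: -5150/3 ≈ -1716.7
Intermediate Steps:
x(Z, E) = 6 - (1 + E)/(E + Z)
q(f) = 16/3 (q(f) = (-1 + 5*3 + 6*3)/(3 + 3) = (-1 + 15 + 18)/6 = (1/6)*32 = 16/3)
(-1661 + j(-19)) + q(56) = (-1661 + (-4 + 3*(-19))) + 16/3 = (-1661 + (-4 - 57)) + 16/3 = (-1661 - 61) + 16/3 = -1722 + 16/3 = -5150/3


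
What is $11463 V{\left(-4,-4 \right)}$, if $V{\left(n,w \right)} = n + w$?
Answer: $-91704$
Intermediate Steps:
$11463 V{\left(-4,-4 \right)} = 11463 \left(-4 - 4\right) = 11463 \left(-8\right) = -91704$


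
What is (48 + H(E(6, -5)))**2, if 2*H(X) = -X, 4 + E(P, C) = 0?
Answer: 2500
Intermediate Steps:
E(P, C) = -4 (E(P, C) = -4 + 0 = -4)
H(X) = -X/2 (H(X) = (-X)/2 = -X/2)
(48 + H(E(6, -5)))**2 = (48 - 1/2*(-4))**2 = (48 + 2)**2 = 50**2 = 2500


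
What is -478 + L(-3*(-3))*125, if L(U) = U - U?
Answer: -478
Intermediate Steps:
L(U) = 0
-478 + L(-3*(-3))*125 = -478 + 0*125 = -478 + 0 = -478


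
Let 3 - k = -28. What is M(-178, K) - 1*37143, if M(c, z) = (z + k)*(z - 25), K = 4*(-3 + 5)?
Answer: -37806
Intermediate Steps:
k = 31 (k = 3 - 1*(-28) = 3 + 28 = 31)
K = 8 (K = 4*2 = 8)
M(c, z) = (-25 + z)*(31 + z) (M(c, z) = (z + 31)*(z - 25) = (31 + z)*(-25 + z) = (-25 + z)*(31 + z))
M(-178, K) - 1*37143 = (-775 + 8² + 6*8) - 1*37143 = (-775 + 64 + 48) - 37143 = -663 - 37143 = -37806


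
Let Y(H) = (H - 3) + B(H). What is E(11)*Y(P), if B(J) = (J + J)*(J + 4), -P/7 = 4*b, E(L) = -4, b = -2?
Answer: -27092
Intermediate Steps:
P = 56 (P = -28*(-2) = -7*(-8) = 56)
B(J) = 2*J*(4 + J) (B(J) = (2*J)*(4 + J) = 2*J*(4 + J))
Y(H) = -3 + H + 2*H*(4 + H) (Y(H) = (H - 3) + 2*H*(4 + H) = (-3 + H) + 2*H*(4 + H) = -3 + H + 2*H*(4 + H))
E(11)*Y(P) = -4*(-3 + 56 + 2*56*(4 + 56)) = -4*(-3 + 56 + 2*56*60) = -4*(-3 + 56 + 6720) = -4*6773 = -27092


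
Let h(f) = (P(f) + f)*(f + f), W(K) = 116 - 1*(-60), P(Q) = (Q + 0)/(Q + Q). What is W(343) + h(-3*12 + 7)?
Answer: 1829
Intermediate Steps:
P(Q) = ½ (P(Q) = Q/((2*Q)) = Q*(1/(2*Q)) = ½)
W(K) = 176 (W(K) = 116 + 60 = 176)
h(f) = 2*f*(½ + f) (h(f) = (½ + f)*(f + f) = (½ + f)*(2*f) = 2*f*(½ + f))
W(343) + h(-3*12 + 7) = 176 + (-3*12 + 7)*(1 + 2*(-3*12 + 7)) = 176 + (-36 + 7)*(1 + 2*(-36 + 7)) = 176 - 29*(1 + 2*(-29)) = 176 - 29*(1 - 58) = 176 - 29*(-57) = 176 + 1653 = 1829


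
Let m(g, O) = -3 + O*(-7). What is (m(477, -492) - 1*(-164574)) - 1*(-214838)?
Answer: 382853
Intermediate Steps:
m(g, O) = -3 - 7*O
(m(477, -492) - 1*(-164574)) - 1*(-214838) = ((-3 - 7*(-492)) - 1*(-164574)) - 1*(-214838) = ((-3 + 3444) + 164574) + 214838 = (3441 + 164574) + 214838 = 168015 + 214838 = 382853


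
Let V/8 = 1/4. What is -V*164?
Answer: -328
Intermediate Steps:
V = 2 (V = 8/4 = 8*(¼) = 2)
-V*164 = -1*2*164 = -2*164 = -328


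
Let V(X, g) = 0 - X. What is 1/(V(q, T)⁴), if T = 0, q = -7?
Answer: 1/2401 ≈ 0.00041649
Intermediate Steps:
V(X, g) = -X
1/(V(q, T)⁴) = 1/((-1*(-7))⁴) = 1/(7⁴) = 1/2401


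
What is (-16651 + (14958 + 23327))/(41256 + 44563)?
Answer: 21634/85819 ≈ 0.25209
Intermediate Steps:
(-16651 + (14958 + 23327))/(41256 + 44563) = (-16651 + 38285)/85819 = 21634*(1/85819) = 21634/85819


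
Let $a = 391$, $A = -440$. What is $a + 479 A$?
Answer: $-210369$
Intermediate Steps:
$a + 479 A = 391 + 479 \left(-440\right) = 391 - 210760 = -210369$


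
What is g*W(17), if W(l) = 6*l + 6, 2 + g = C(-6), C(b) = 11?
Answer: 972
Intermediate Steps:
g = 9 (g = -2 + 11 = 9)
W(l) = 6 + 6*l
g*W(17) = 9*(6 + 6*17) = 9*(6 + 102) = 9*108 = 972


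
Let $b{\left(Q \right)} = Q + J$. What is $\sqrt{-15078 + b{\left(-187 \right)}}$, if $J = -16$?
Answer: $i \sqrt{15281} \approx 123.62 i$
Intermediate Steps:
$b{\left(Q \right)} = -16 + Q$ ($b{\left(Q \right)} = Q - 16 = -16 + Q$)
$\sqrt{-15078 + b{\left(-187 \right)}} = \sqrt{-15078 - 203} = \sqrt{-15281} = i \sqrt{15281}$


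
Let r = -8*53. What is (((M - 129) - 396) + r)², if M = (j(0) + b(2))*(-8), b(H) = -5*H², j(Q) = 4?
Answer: 674041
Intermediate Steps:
M = 128 (M = (4 - 5*2²)*(-8) = (4 - 5*4)*(-8) = (4 - 20)*(-8) = -16*(-8) = 128)
r = -424
(((M - 129) - 396) + r)² = (((128 - 129) - 396) - 424)² = ((-1 - 396) - 424)² = (-397 - 424)² = (-821)² = 674041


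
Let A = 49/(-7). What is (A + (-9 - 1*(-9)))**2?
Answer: 49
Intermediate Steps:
A = -7 (A = 49*(-1/7) = -7)
(A + (-9 - 1*(-9)))**2 = (-7 + (-9 - 1*(-9)))**2 = (-7 + (-9 + 9))**2 = (-7 + 0)**2 = (-7)**2 = 49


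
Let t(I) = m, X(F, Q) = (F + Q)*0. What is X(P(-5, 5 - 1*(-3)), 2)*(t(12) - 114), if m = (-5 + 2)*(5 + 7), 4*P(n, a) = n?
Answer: 0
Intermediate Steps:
P(n, a) = n/4
X(F, Q) = 0
m = -36 (m = -3*12 = -36)
t(I) = -36
X(P(-5, 5 - 1*(-3)), 2)*(t(12) - 114) = 0*(-36 - 114) = 0*(-150) = 0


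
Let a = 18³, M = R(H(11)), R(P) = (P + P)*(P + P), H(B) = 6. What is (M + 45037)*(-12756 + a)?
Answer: -312833244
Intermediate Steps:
R(P) = 4*P² (R(P) = (2*P)*(2*P) = 4*P²)
M = 144 (M = 4*6² = 4*36 = 144)
a = 5832
(M + 45037)*(-12756 + a) = (144 + 45037)*(-12756 + 5832) = 45181*(-6924) = -312833244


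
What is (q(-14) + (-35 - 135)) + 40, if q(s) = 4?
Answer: -126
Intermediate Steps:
(q(-14) + (-35 - 135)) + 40 = (4 + (-35 - 135)) + 40 = (4 - 170) + 40 = -166 + 40 = -126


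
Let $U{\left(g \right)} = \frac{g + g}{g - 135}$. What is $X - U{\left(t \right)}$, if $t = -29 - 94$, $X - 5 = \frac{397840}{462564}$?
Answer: $\frac{24398314}{4972563} \approx 4.9066$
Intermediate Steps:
$X = \frac{677665}{115641}$ ($X = 5 + \frac{397840}{462564} = 5 + 397840 \cdot \frac{1}{462564} = 5 + \frac{99460}{115641} = \frac{677665}{115641} \approx 5.8601$)
$t = -123$ ($t = -29 - 94 = -123$)
$U{\left(g \right)} = \frac{2 g}{-135 + g}$
$X - U{\left(t \right)} = \frac{677665}{115641} - 2 \left(-123\right) \frac{1}{-135 - 123} = \frac{677665}{115641} - 2 \left(-123\right) \frac{1}{-258} = \frac{677665}{115641} - 2 \left(-123\right) \left(- \frac{1}{258}\right) = \frac{677665}{115641} - \frac{41}{43} = \frac{24398314}{4972563}$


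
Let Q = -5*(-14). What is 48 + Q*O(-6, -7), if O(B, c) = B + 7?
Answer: 118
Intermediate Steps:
O(B, c) = 7 + B
Q = 70
48 + Q*O(-6, -7) = 48 + 70*(7 - 6) = 48 + 70*1 = 48 + 70 = 118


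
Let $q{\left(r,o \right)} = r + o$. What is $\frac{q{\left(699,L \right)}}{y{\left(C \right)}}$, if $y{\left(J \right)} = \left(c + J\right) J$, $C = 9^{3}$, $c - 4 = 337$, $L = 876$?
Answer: $\frac{35}{17334} \approx 0.0020192$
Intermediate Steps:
$c = 341$ ($c = 4 + 337 = 341$)
$C = 729$
$y{\left(J \right)} = J \left(341 + J\right)$ ($y{\left(J \right)} = \left(341 + J\right) J = J \left(341 + J\right)$)
$q{\left(r,o \right)} = o + r$
$\frac{q{\left(699,L \right)}}{y{\left(C \right)}} = \frac{876 + 699}{729 \left(341 + 729\right)} = \frac{1575}{729 \cdot 1070} = \frac{1575}{780030} = 1575 \cdot \frac{1}{780030} = \frac{35}{17334}$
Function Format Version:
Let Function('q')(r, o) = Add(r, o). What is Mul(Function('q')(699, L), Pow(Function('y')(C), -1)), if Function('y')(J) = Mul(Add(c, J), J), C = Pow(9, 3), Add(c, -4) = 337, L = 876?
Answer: Rational(35, 17334) ≈ 0.0020192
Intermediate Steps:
c = 341 (c = Add(4, 337) = 341)
C = 729
Function('y')(J) = Mul(J, Add(341, J)) (Function('y')(J) = Mul(Add(341, J), J) = Mul(J, Add(341, J)))
Function('q')(r, o) = Add(o, r)
Mul(Function('q')(699, L), Pow(Function('y')(C), -1)) = Mul(Add(876, 699), Pow(Mul(729, Add(341, 729)), -1)) = Mul(1575, Pow(Mul(729, 1070), -1)) = Mul(1575, Pow(780030, -1)) = Mul(1575, Rational(1, 780030)) = Rational(35, 17334)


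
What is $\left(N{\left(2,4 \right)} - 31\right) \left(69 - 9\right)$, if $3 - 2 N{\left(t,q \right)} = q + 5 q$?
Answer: $-2490$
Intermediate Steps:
$N{\left(t,q \right)} = \frac{3}{2} - 3 q$ ($N{\left(t,q \right)} = \frac{3}{2} - \frac{q + 5 q}{2} = \frac{3}{2} - \frac{6 q}{2} = \frac{3}{2} - 3 q$)
$\left(N{\left(2,4 \right)} - 31\right) \left(69 - 9\right) = \left(\left(\frac{3}{2} - 12\right) - 31\right) \left(69 - 9\right) = \left(- \frac{21}{2} - 31\right) 60 = \left(- \frac{83}{2}\right) 60 = -2490$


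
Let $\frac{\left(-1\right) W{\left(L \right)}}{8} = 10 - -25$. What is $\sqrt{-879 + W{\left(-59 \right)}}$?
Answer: $i \sqrt{1159} \approx 34.044 i$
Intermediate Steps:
$W{\left(L \right)} = -280$ ($W{\left(L \right)} = - 8 \left(10 - -25\right) = - 8 \left(10 + 25\right) = \left(-8\right) 35 = -280$)
$\sqrt{-879 + W{\left(-59 \right)}} = \sqrt{-879 - 280} = \sqrt{-1159} = i \sqrt{1159}$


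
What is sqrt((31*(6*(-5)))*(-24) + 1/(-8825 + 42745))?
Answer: sqrt(401260032530)/4240 ≈ 149.40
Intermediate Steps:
sqrt((31*(6*(-5)))*(-24) + 1/(-8825 + 42745)) = sqrt((31*(-30))*(-24) + 1/33920) = sqrt(-930*(-24) + 1/33920) = sqrt(22320 + 1/33920) = sqrt(757094401/33920) = sqrt(401260032530)/4240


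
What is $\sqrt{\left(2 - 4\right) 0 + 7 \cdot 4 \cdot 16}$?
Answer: $8 \sqrt{7} \approx 21.166$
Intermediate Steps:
$\sqrt{\left(2 - 4\right) 0 + 7 \cdot 4 \cdot 16} = \sqrt{\left(-2\right) 0 + 28 \cdot 16} = \sqrt{0 + 448} = \sqrt{448} = 8 \sqrt{7}$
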